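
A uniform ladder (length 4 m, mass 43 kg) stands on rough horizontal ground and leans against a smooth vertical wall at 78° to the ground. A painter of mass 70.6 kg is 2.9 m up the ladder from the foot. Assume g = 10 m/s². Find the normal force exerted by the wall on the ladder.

N_wall ≈ 154 N

Torques about the foot: N_wall · 4 sin 78° = 43×10×2 cos 78° + 70.6×10×2.9 cos 78° → N_wall = 154.5 N.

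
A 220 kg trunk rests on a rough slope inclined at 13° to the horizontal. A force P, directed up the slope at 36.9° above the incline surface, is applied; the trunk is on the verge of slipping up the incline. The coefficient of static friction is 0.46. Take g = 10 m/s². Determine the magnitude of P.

P ≈ 1380 N

On the verge of sliding up the incline, friction equals μN and acts down the slope.
Perpendicular: N + P sin 36.9° = W cos 13° = 2144 N.
Along incline: P cos 36.9° = W sin 13° + μN  with W sin 13° = 494.9 N.
Solving the pair for P and N: P = 1377 N, N = 1317 N (and f = μN = 605.9 N).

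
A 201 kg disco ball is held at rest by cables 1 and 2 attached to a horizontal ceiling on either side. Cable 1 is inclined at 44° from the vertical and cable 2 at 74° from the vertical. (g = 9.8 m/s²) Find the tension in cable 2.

T_2 ≈ 1550 N

Angles from the horizontal: cable 1 is 90° − 44° = 46°, cable 2 is 90° − 74° = 16°.
Weight W = 201 × 9.8 = 1970 N acts straight down.
Horizontal: T_1 cos 46° = T_2 cos 16°  →  T_1 = 1.384 T_2.
Vertical: T_1 sin 46° + T_2 sin 16° = 1970.
Substituting the horizontal relation into the vertical equation gives 1.271 T_2 = 1970, so T_2 = 1550 N.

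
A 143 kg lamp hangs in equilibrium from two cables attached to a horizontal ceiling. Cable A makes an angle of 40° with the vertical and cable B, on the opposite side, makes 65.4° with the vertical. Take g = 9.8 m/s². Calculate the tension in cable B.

Angles from the horizontal: cable A is 90° − 40° = 50°, cable B is 90° − 65.4° = 24.6°.
Weight W = 143 × 9.8 = 1401 N acts straight down.
Horizontal: T_A cos 50° = T_B cos 24.6°  →  T_A = 1.415 T_B.
Vertical: T_A sin 50° + T_B sin 24.6° = 1401.
Substituting the horizontal relation into the vertical equation gives 1.5 T_B = 1401, so T_B = 934.4 N.

T_B ≈ 934 N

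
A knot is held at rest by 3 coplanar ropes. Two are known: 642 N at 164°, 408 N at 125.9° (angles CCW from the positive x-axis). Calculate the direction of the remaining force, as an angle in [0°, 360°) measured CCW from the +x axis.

θ ≈ 329°

Sum the known components: ΣF_x = -856.4 N, ΣF_y = 507.5 N.
For equilibrium the remaining force must supply (−ΣF_x, −ΣF_y) = (856.4, -507.5) N.
Magnitude = √((856.4)² + (-507.5)²) = 995.4 N; direction = atan2(-507.5, 856.4) = 329.4°.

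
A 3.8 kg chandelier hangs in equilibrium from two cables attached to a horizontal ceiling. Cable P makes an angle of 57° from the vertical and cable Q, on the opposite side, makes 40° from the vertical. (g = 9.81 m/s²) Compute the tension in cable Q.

Angles from the horizontal: cable P is 90° − 57° = 33°, cable Q is 90° − 40° = 50°.
Weight W = 3.8 × 9.81 = 37.28 N acts straight down.
Horizontal: T_P cos 33° = T_Q cos 50°  →  T_P = 0.7664 T_Q.
Vertical: T_P sin 33° + T_Q sin 50° = 37.28.
Substituting the horizontal relation into the vertical equation gives 1.183 T_Q = 37.28, so T_Q = 31.5 N.

T_Q ≈ 31.5 N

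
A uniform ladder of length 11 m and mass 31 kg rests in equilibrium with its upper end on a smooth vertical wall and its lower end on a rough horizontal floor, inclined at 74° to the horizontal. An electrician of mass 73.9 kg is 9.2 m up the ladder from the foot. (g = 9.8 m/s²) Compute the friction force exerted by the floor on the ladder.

f ≈ 217 N

Torques about the foot: N_wall · 11 sin 74° = 31×9.8×5.5 cos 74° + 73.9×9.8×9.2 cos 74° → N_wall = 217.24 N.
ΣF_x = 0: f_floor = N_wall = 217.24 N.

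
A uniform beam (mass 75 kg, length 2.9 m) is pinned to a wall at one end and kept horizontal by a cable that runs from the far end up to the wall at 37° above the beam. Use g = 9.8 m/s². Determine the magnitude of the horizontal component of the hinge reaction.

Take torques about the hinge: T sin 37° · 2.9 = 75×9.8×1.45 = 1065.8 N·m.
So T = 1065.8 / (0.6018 × 2.9) = 610.65 N.
ΣF_x = 0: H_x = T cos 37° = 487.69 N.

H_x ≈ 488 N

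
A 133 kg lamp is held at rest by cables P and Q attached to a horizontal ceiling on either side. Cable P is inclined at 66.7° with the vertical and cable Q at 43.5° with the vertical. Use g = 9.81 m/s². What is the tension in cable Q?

Angles from the horizontal: cable P is 90° − 66.7° = 23.3°, cable Q is 90° − 43.5° = 46.5°.
Weight W = 133 × 9.81 = 1305 N acts straight down.
Horizontal: T_P cos 23.3° = T_Q cos 46.5°  →  T_P = 0.7495 T_Q.
Vertical: T_P sin 23.3° + T_Q sin 46.5° = 1305.
Substituting the horizontal relation into the vertical equation gives 1.022 T_Q = 1305, so T_Q = 1277 N.

T_Q ≈ 1280 N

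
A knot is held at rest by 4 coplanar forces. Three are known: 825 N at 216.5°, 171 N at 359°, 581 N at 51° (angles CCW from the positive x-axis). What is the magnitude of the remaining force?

F ≈ 133 N

Sum the known components: ΣF_x = -126.6 N, ΣF_y = -42.19 N.
For equilibrium the remaining force must supply (−ΣF_x, −ΣF_y) = (126.6, 42.19) N.
Magnitude = √((126.6)² + (42.19)²) = 133.4 N; direction = atan2(42.19, 126.6) = 18.4°.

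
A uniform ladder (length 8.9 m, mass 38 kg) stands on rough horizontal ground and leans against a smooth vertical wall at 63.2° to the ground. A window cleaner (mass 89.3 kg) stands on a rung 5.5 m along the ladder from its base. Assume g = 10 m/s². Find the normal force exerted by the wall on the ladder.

Torques about the foot: N_wall · 8.9 sin 63.2° = 38×10×4.45 cos 63.2° + 89.3×10×5.5 cos 63.2° → N_wall = 374.74 N.

N_wall ≈ 375 N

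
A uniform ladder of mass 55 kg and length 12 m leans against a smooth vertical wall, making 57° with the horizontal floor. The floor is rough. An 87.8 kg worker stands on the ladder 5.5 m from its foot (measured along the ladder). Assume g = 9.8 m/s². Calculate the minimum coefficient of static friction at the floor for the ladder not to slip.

μ_min ≈ 0.308

ΣF_y = 0: N_floor = 55×9.8 + 87.8×9.8 = 1399.4 N.
Torques about the foot: N_wall · 12 sin 57° = 55×9.8×6 cos 57° + 87.8×9.8×5.5 cos 57° → N_wall = 431.12 N.
ΣF_x = 0: f_floor = N_wall = 431.12 N.
μ_min = f_floor / N_floor = 431.12 / 1399.4 = 0.3081.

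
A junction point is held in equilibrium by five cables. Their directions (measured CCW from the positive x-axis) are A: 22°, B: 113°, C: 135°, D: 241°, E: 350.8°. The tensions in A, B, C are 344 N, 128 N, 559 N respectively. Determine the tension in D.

T_D ≈ 652 N

Resolve: ΣF_x = 344 cos 22° + 128 cos 113° + 559 cos 135° + T_D cos 241° + T_E cos 350.8° = 0.
        ΣF_y = 344 sin 22° + 128 sin 113° + 559 sin 135° + T_D sin 241° + T_E sin 350.8° = 0.
The known terms sum to (-126.3, 642) N, so -0.4848 T_D + 0.9871 T_E = 126.3 and -0.8746 T_D − 0.1599 T_E = -642.
Solving simultaneously: T_D = 652.1 N, T_E = 448.2 N.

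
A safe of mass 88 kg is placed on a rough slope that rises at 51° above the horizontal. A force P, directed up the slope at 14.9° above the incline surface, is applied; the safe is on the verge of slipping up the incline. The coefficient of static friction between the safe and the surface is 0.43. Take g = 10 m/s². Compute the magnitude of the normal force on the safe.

N ≈ 334 N

On the verge of sliding up the incline, friction equals μN and acts down the slope.
Perpendicular: N + P sin 14.9° = W cos 51° = 553.8 N.
Along incline: P cos 14.9° = W sin 51° + μN  with W sin 51° = 683.9 N.
Solving the pair for P and N: P = 856.1 N, N = 333.7 N (and f = μN = 143.5 N).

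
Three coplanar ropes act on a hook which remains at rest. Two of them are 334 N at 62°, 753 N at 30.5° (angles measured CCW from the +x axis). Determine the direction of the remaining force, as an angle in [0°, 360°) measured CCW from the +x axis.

Sum the known components: ΣF_x = 805.6 N, ΣF_y = 677.1 N.
For equilibrium the remaining force must supply (−ΣF_x, −ΣF_y) = (-805.6, -677.1) N.
Magnitude = √((-805.6)² + (-677.1)²) = 1052 N; direction = atan2(-677.1, -805.6) = 220.0°.

θ ≈ 220°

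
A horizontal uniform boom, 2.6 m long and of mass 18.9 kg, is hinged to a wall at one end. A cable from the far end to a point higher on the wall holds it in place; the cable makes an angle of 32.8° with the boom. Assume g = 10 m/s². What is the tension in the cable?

T ≈ 174 N

Take torques about the hinge: T sin 32.8° · 2.6 = 18.9×10×1.3 = 245.7 N·m.
So T = 245.7 / (0.5417 × 2.6) = 174.45 N.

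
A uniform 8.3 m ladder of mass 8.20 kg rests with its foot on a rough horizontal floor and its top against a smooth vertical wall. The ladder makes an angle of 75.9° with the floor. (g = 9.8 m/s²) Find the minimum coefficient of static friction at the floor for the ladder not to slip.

ΣF_y = 0: N_floor = 8.20×9.8 = 80.36 N.
Torques about the foot: N_wall · 8.3 sin 75.9° = 8.20×9.8×4.15 cos 75.9° → N_wall = 10.093 N.
ΣF_x = 0: f_floor = N_wall = 10.093 N.
μ_min = f_floor / N_floor = 10.093 / 80.36 = 0.1256.

μ_min ≈ 0.126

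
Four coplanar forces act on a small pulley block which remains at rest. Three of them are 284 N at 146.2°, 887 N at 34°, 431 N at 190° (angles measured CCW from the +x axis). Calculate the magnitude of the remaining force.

Sum the known components: ΣF_x = 74.9 N, ΣF_y = 579.1 N.
For equilibrium the remaining force must supply (−ΣF_x, −ΣF_y) = (-74.9, -579.1) N.
Magnitude = √((-74.9)² + (-579.1)²) = 584 N; direction = atan2(-579.1, -74.9) = 262.6°.

F ≈ 584 N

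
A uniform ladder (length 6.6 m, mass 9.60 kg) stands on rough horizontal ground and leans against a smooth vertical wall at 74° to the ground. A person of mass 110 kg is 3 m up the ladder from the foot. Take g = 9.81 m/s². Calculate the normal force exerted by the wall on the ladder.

Torques about the foot: N_wall · 6.6 sin 74° = 9.60×9.81×3.3 cos 74° + 110×9.81×3 cos 74° → N_wall = 154.15 N.

N_wall ≈ 154 N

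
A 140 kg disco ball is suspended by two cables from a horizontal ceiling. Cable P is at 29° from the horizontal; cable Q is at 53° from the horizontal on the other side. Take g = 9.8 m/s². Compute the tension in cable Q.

Weight W = 140 × 9.8 = 1372 N acts straight down.
Horizontal: T_P cos 29° = T_Q cos 53°  →  T_P = 0.6881 T_Q.
Vertical: T_P sin 29° + T_Q sin 53° = 1372.
Substituting the horizontal relation into the vertical equation gives 1.132 T_Q = 1372, so T_Q = 1212 N.

T_Q ≈ 1210 N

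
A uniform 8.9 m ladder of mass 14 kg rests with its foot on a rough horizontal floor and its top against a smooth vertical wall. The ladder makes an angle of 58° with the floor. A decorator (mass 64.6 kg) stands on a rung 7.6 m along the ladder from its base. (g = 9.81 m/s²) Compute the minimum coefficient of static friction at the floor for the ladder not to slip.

μ_min ≈ 0.494

ΣF_y = 0: N_floor = 14×9.81 + 64.6×9.81 = 771.07 N.
Torques about the foot: N_wall · 8.9 sin 58° = 14×9.81×4.45 cos 58° + 64.6×9.81×7.6 cos 58° → N_wall = 381.06 N.
ΣF_x = 0: f_floor = N_wall = 381.06 N.
μ_min = f_floor / N_floor = 381.06 / 771.07 = 0.4942.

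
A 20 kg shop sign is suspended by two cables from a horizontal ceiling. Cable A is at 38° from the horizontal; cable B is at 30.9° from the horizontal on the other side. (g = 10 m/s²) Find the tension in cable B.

T_B ≈ 169 N

Weight W = 20 × 10 = 200 N acts straight down.
Horizontal: T_A cos 38° = T_B cos 30.9°  →  T_A = 1.089 T_B.
Vertical: T_A sin 38° + T_B sin 30.9° = 200.
Substituting the horizontal relation into the vertical equation gives 1.184 T_B = 200, so T_B = 168.9 N.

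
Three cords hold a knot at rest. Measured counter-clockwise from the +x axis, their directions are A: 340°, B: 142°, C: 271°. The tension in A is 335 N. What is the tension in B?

Resolve: ΣF_x = 335 cos 340° + T_B cos 142° + T_C cos 271° = 0.
        ΣF_y = 335 sin 340° + T_B sin 142° + T_C sin 271° = 0.
The known terms sum to (314.8, -114.6) N, so -0.7880 T_B + 0.0175 T_C = -314.8 and 0.6157 T_B − 0.9998 T_C = 114.6.
Solving simultaneously: T_B = 402.4 N, T_C = 133.2 N.

T_B ≈ 402 N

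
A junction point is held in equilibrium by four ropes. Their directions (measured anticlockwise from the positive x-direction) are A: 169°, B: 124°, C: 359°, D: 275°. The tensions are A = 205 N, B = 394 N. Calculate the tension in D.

Resolve: ΣF_x = 205 cos 169° + 394 cos 124° + T_C cos 359° + T_D cos 275° = 0.
        ΣF_y = 205 sin 169° + 394 sin 124° + T_C sin 359° + T_D sin 275° = 0.
The known terms sum to (-421.6, 365.8) N, so 0.9998 T_C + 0.0872 T_D = 421.6 and -0.0175 T_C − 0.9962 T_D = -365.8.
Solving simultaneously: T_C = 390.2 N, T_D = 360.3 N.

T_D ≈ 360 N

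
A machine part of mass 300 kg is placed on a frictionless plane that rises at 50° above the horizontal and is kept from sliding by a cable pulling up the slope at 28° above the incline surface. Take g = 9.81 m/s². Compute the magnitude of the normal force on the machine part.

Take axes along and perpendicular to the incline. Weight components: W sin 50° = 2254 N down-slope, W cos 50° = 1892 N into the surface.
Along incline: T cos 28° = W sin 50° → T = 2553 N.
Perpendicular: N = W cos 50° − T sin 28° = 693 N.

N ≈ 693 N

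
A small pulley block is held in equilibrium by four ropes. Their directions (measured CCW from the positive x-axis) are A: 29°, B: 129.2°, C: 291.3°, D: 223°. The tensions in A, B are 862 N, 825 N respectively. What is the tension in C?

T_C ≈ 662 N

Resolve: ΣF_x = 862 cos 29° + 825 cos 129.2° + T_C cos 291.3° + T_D cos 223° = 0.
        ΣF_y = 862 sin 29° + 825 sin 129.2° + T_C sin 291.3° + T_D sin 223° = 0.
The known terms sum to (232.5, 1057) N, so 0.3633 T_C − 0.7314 T_D = -232.5 and -0.9317 T_C − 0.6820 T_D = -1057.
Solving simultaneously: T_C = 661.5 N, T_D = 646.5 N.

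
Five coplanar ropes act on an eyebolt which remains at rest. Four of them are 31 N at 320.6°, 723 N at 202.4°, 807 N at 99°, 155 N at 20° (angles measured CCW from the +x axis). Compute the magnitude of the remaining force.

Sum the known components: ΣF_x = -625.1 N, ΣF_y = 554.9 N.
For equilibrium the remaining force must supply (−ΣF_x, −ΣF_y) = (625.1, -554.9) N.
Magnitude = √((625.1)² + (-554.9)²) = 835.8 N; direction = atan2(-554.9, 625.1) = 318.4°.

F ≈ 836 N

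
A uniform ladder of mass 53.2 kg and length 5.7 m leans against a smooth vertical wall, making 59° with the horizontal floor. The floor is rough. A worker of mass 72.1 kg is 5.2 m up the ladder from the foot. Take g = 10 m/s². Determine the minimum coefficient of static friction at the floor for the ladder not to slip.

μ_min ≈ 0.443

ΣF_y = 0: N_floor = 53.2×10 + 72.1×10 = 1253 N.
Torques about the foot: N_wall · 5.7 sin 59° = 53.2×10×2.85 cos 59° + 72.1×10×5.2 cos 59° → N_wall = 555.05 N.
ΣF_x = 0: f_floor = N_wall = 555.05 N.
μ_min = f_floor / N_floor = 555.05 / 1253 = 0.443.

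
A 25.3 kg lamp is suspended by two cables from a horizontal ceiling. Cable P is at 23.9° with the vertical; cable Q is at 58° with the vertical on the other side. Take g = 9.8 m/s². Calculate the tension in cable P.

T_P ≈ 212 N

Angles from the horizontal: cable P is 90° − 23.9° = 66.1°, cable Q is 90° − 58° = 32°.
Weight W = 25.3 × 9.8 = 247.9 N acts straight down.
Horizontal: T_P cos 66.1° = T_Q cos 32°  →  T_Q = 0.4777 T_P.
Vertical: T_P sin 66.1° + T_Q sin 32° = 247.9.
Substituting the horizontal relation into the vertical equation gives 1.167 T_P = 247.9, so T_P = 212.4 N.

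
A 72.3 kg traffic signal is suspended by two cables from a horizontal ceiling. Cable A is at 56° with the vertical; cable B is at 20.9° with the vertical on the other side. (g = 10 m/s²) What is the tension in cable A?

T_A ≈ 265 N

Angles from the horizontal: cable A is 90° − 56° = 34°, cable B is 90° − 20.9° = 69.1°.
Weight W = 72.3 × 10 = 723 N acts straight down.
Horizontal: T_A cos 34° = T_B cos 69.1°  →  T_B = 2.324 T_A.
Vertical: T_A sin 34° + T_B sin 69.1° = 723.
Substituting the horizontal relation into the vertical equation gives 2.73 T_A = 723, so T_A = 264.8 N.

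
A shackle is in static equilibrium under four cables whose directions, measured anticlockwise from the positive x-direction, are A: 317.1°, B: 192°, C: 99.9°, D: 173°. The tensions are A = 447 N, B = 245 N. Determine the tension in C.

T_C ≈ 357 N

Resolve: ΣF_x = 447 cos 317.1° + 245 cos 192° + T_C cos 99.9° + T_D cos 173° = 0.
        ΣF_y = 447 sin 317.1° + 245 sin 192° + T_C sin 99.9° + T_D sin 173° = 0.
The known terms sum to (87.8, -355.2) N, so -0.1719 T_C − 0.9925 T_D = -87.8 and 0.9851 T_C + 0.1219 T_D = 355.2.
Solving simultaneously: T_C = 357.3 N, T_D = 26.57 N.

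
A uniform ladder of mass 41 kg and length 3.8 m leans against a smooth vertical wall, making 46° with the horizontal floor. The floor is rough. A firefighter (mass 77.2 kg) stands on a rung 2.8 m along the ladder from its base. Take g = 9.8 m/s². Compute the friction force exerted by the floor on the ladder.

Torques about the foot: N_wall · 3.8 sin 46° = 41×9.8×1.9 cos 46° + 77.2×9.8×2.8 cos 46° → N_wall = 732.34 N.
ΣF_x = 0: f_floor = N_wall = 732.34 N.

f ≈ 732 N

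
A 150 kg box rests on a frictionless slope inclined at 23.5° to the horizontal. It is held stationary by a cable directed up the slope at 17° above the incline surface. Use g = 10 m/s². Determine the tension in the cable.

Take axes along and perpendicular to the incline. Weight components: W sin 23.5° = 598.1 N down-slope, W cos 23.5° = 1376 N into the surface.
Along incline: T cos 17° = W sin 23.5° → T = 625.5 N.
Perpendicular: N = W cos 23.5° − T sin 17° = 1193 N.

T ≈ 625 N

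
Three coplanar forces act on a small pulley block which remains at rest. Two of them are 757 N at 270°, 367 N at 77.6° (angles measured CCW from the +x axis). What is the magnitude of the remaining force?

Sum the known components: ΣF_x = 78.81 N, ΣF_y = -398.6 N.
For equilibrium the remaining force must supply (−ΣF_x, −ΣF_y) = (-78.81, 398.6) N.
Magnitude = √((-78.81)² + (398.6)²) = 406.3 N; direction = atan2(398.6, -78.81) = 101.2°.

F ≈ 406 N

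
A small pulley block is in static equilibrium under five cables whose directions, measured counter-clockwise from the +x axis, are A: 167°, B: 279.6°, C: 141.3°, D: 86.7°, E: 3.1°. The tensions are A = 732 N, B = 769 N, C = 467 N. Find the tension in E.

Resolve: ΣF_x = 732 cos 167° + 769 cos 279.6° + 467 cos 141.3° + T_D cos 86.7° + T_E cos 3.1° = 0.
        ΣF_y = 732 sin 167° + 769 sin 279.6° + 467 sin 141.3° + T_D sin 86.7° + T_E sin 3.1° = 0.
The known terms sum to (-949.5, -301.6) N, so 0.0576 T_D + 0.9985 T_E = 949.5 and 0.9983 T_D + 0.0541 T_E = 301.6.
Solving simultaneously: T_D = 251.4 N, T_E = 936.4 N.

T_E ≈ 936 N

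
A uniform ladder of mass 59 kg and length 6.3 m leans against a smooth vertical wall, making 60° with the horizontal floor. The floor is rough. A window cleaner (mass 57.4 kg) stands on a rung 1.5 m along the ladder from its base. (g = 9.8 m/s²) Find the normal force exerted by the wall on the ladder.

N_wall ≈ 244 N

Torques about the foot: N_wall · 6.3 sin 60° = 59×9.8×3.15 cos 60° + 57.4×9.8×1.5 cos 60° → N_wall = 244.24 N.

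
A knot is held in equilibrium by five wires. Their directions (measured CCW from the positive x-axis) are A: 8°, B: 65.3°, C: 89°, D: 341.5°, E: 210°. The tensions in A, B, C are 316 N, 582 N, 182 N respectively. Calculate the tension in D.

Resolve: ΣF_x = 316 cos 8° + 582 cos 65.3° + 182 cos 89° + T_D cos 341.5° + T_E cos 210° = 0.
        ΣF_y = 316 sin 8° + 582 sin 65.3° + 182 sin 89° + T_D sin 341.5° + T_E sin 210° = 0.
The known terms sum to (559.3, 754.7) N, so 0.9483 T_D − 0.8660 T_E = -559.3 and -0.3173 T_D − 0.5000 T_E = -754.7.
Solving simultaneously: T_D = 499.3 N, T_E = 1193 N.

T_D ≈ 499 N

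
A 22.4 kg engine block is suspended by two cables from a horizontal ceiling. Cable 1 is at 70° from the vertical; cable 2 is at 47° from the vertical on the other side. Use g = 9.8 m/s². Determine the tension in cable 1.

T_1 ≈ 180 N

Angles from the horizontal: cable 1 is 90° − 70° = 20°, cable 2 is 90° − 47° = 43°.
Weight W = 22.4 × 9.8 = 219.5 N acts straight down.
Horizontal: T_1 cos 20° = T_2 cos 43°  →  T_2 = 1.285 T_1.
Vertical: T_1 sin 20° + T_2 sin 43° = 219.5.
Substituting the horizontal relation into the vertical equation gives 1.218 T_1 = 219.5, so T_1 = 180.2 N.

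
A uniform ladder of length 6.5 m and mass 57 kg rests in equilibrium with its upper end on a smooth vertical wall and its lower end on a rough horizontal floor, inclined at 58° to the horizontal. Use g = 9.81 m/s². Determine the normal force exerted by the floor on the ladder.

N_floor ≈ 559 N

ΣF_y = 0: N_floor = 57×9.81 = 559.17 N.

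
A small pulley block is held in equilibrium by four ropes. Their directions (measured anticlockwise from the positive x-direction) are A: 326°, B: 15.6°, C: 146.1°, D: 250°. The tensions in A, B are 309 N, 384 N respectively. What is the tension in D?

Resolve: ΣF_x = 309 cos 326° + 384 cos 15.6° + T_C cos 146.1° + T_D cos 250° = 0.
        ΣF_y = 309 sin 326° + 384 sin 15.6° + T_C sin 146.1° + T_D sin 250° = 0.
The known terms sum to (626, -69.53) N, so -0.8300 T_C − 0.3420 T_D = -626 and 0.5577 T_C − 0.9397 T_D = 69.53.
Solving simultaneously: T_C = 630.5 N, T_D = 300.2 N.

T_D ≈ 300 N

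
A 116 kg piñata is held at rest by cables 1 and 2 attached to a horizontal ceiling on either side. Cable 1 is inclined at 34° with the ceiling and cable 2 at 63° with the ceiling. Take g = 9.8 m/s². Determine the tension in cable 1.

T_1 ≈ 520 N

Weight W = 116 × 9.8 = 1137 N acts straight down.
Horizontal: T_1 cos 34° = T_2 cos 63°  →  T_2 = 1.826 T_1.
Vertical: T_1 sin 34° + T_2 sin 63° = 1137.
Substituting the horizontal relation into the vertical equation gives 2.186 T_1 = 1137, so T_1 = 520 N.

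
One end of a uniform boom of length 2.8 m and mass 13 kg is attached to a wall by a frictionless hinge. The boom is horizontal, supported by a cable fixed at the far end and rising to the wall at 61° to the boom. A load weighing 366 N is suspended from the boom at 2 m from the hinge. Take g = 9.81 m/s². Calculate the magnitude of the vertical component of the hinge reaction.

Take torques about the hinge: T sin 61° · 2.8 = 13×9.81×1.4 + 366×2 = 910.54 N·m.
So T = 910.54 / (0.8746 × 2.8) = 371.81 N.
ΣF_y = 0: H_y = (13×9.81 + 366) − T sin 61° = 493.53 − 325.19 = 168.34 N.

|H_y| ≈ 168 N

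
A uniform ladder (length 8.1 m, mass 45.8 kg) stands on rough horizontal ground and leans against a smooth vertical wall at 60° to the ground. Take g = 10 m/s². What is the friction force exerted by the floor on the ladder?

Torques about the foot: N_wall · 8.1 sin 60° = 45.8×10×4.05 cos 60° → N_wall = 132.21 N.
ΣF_x = 0: f_floor = N_wall = 132.21 N.

f ≈ 132 N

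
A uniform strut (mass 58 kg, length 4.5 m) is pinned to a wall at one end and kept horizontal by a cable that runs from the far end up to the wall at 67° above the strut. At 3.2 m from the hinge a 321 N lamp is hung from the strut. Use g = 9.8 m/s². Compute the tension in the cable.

Take torques about the hinge: T sin 67° · 4.5 = 58×9.8×2.25 + 321×3.2 = 2306.1 N·m.
So T = 2306.1 / (0.9205 × 4.5) = 556.72 N.

T ≈ 557 N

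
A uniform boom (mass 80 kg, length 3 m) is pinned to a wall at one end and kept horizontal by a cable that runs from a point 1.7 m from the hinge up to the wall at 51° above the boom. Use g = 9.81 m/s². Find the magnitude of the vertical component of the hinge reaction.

|H_y| ≈ 92.3 N

Take torques about the hinge: T sin 51° · 1.7 = 80×9.81×1.5 = 1177.2 N·m.
So T = 1177.2 / (0.7771 × 1.7) = 891.04 N.
ΣF_y = 0: H_y = (80×9.81) − T sin 51° = 784.8 − 692.47 = 92.329 N.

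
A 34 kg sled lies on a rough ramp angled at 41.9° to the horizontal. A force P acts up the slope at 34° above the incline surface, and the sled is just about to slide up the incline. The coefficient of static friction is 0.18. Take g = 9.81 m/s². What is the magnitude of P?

P ≈ 288 N

On the verge of sliding up the incline, friction equals μN and acts down the slope.
Perpendicular: N + P sin 34° = W cos 41.9° = 248.3 N.
Along incline: P cos 34° = W sin 41.9° + μN  with W sin 41.9° = 222.7 N.
Solving the pair for P and N: P = 287.7 N, N = 87.4 N (and f = μN = 15.73 N).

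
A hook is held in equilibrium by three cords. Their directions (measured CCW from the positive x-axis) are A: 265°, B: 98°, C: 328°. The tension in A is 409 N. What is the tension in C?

Resolve: ΣF_x = 409 cos 265° + T_B cos 98° + T_C cos 328° = 0.
        ΣF_y = 409 sin 265° + T_B sin 98° + T_C sin 328° = 0.
The known terms sum to (-35.65, -407.4) N, so -0.1392 T_B + 0.8480 T_C = 35.65 and 0.9903 T_B − 0.5299 T_C = 407.4.
Solving simultaneously: T_B = 475.7 N, T_C = 120.1 N.

T_C ≈ 120 N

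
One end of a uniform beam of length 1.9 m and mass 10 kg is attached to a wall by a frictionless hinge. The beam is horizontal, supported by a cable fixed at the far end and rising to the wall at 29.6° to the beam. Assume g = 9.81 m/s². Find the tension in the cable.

T ≈ 99.3 N

Take torques about the hinge: T sin 29.6° · 1.9 = 10×9.81×0.95 = 93.195 N·m.
So T = 93.195 / (0.4939 × 1.9) = 99.303 N.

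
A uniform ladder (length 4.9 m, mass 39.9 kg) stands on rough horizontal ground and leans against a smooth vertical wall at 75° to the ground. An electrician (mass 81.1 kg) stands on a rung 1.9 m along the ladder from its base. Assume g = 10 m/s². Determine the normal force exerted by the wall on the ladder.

N_wall ≈ 138 N

Torques about the foot: N_wall · 4.9 sin 75° = 39.9×10×2.45 cos 75° + 81.1×10×1.9 cos 75° → N_wall = 137.72 N.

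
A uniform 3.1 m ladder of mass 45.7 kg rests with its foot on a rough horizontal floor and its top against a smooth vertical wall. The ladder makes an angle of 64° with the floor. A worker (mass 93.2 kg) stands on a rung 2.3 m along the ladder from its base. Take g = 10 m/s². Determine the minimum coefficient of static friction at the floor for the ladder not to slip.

μ_min ≈ 0.323

ΣF_y = 0: N_floor = 45.7×10 + 93.2×10 = 1389 N.
Torques about the foot: N_wall · 3.1 sin 64° = 45.7×10×1.55 cos 64° + 93.2×10×2.3 cos 64° → N_wall = 448.71 N.
ΣF_x = 0: f_floor = N_wall = 448.71 N.
μ_min = f_floor / N_floor = 448.71 / 1389 = 0.323.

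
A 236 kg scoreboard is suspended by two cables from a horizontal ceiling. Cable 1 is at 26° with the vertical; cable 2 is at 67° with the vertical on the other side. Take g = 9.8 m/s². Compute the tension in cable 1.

Angles from the horizontal: cable 1 is 90° − 26° = 64°, cable 2 is 90° − 67° = 23°.
Weight W = 236 × 9.8 = 2313 N acts straight down.
Horizontal: T_1 cos 64° = T_2 cos 23°  →  T_2 = 0.4762 T_1.
Vertical: T_1 sin 64° + T_2 sin 23° = 2313.
Substituting the horizontal relation into the vertical equation gives 1.085 T_1 = 2313, so T_1 = 2132 N.

T_1 ≈ 2130 N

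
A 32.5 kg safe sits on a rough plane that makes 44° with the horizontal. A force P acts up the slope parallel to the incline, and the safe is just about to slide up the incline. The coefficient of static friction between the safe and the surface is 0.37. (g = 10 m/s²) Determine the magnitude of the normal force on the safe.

N ≈ 234 N

On the verge of sliding up the incline, friction equals μN and acts down the slope.
Perpendicular: N + P sin 0° = W cos 44° = 233.8 N.
Along incline: P cos 0° = W sin 44° + μN  with W sin 44° = 225.8 N.
Solving the pair for P and N: P = 312.3 N, N = 233.8 N (and f = μN = 86.5 N).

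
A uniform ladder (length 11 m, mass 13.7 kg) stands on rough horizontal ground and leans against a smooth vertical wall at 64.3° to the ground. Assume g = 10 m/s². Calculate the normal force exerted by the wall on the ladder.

N_wall ≈ 33 N

Torques about the foot: N_wall · 11 sin 64.3° = 13.7×10×5.5 cos 64.3° → N_wall = 32.967 N.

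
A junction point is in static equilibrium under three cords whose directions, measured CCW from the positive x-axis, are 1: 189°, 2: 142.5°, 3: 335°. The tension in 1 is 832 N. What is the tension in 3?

Resolve: ΣF_x = 832 cos 189° + T_2 cos 142.5° + T_3 cos 335° = 0.
        ΣF_y = 832 sin 189° + T_2 sin 142.5° + T_3 sin 335° = 0.
The known terms sum to (-821.8, -130.2) N, so -0.7934 T_2 + 0.9063 T_3 = 821.8 and 0.6088 T_2 − 0.4226 T_3 = 130.2.
Solving simultaneously: T_2 = 2150 N, T_3 = 2788 N.

T_3 ≈ 2790 N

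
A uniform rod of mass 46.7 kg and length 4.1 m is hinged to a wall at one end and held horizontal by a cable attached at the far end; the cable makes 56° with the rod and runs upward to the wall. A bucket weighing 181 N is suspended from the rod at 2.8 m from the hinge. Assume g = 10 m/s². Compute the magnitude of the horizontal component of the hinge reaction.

Take torques about the hinge: T sin 56° · 4.1 = 46.7×10×2.05 + 181×2.8 = 1464.1 N·m.
So T = 1464.1 / (0.8290 × 4.1) = 430.75 N.
ΣF_x = 0: H_x = T cos 56° = 240.87 N.

H_x ≈ 241 N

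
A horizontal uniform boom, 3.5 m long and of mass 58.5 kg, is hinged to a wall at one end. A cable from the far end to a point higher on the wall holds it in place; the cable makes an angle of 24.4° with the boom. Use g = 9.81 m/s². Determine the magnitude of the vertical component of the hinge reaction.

|H_y| ≈ 287 N

Take torques about the hinge: T sin 24.4° · 3.5 = 58.5×9.81×1.75 = 1004.3 N·m.
So T = 1004.3 / (0.4131 × 3.5) = 694.6 N.
ΣF_y = 0: H_y = (58.5×9.81) − T sin 24.4° = 573.88 − 286.94 = 286.94 N.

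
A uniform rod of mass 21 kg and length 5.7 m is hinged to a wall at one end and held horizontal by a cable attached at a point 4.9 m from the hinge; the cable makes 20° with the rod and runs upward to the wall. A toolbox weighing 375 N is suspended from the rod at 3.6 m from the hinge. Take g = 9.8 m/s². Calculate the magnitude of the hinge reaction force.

Take torques about the hinge: T sin 20° · 4.9 = 21×9.8×2.85 + 375×3.6 = 1936.5 N·m.
So T = 1936.5 / (0.3420 × 4.9) = 1155.5 N.
ΣF_x = 0: H_x = T cos 20° = 1085.8 N.
ΣF_y = 0: H_y = (21×9.8 + 375) − T sin 20° = 580.8 − 395.21 = 185.59 N.
|H| = √(H_x² + H_y²) = √((1085.8)² + (185.59)²) = 1101.6 N.

|H| ≈ 1100 N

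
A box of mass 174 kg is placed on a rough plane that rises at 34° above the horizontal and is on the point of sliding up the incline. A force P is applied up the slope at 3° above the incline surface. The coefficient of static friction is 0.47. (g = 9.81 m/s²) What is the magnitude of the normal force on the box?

N ≈ 1330 N

On the verge of sliding up the incline, friction equals μN and acts down the slope.
Perpendicular: N + P sin 3° = W cos 34° = 1415 N.
Along incline: P cos 3° = W sin 34° + μN  with W sin 34° = 954.5 N.
Solving the pair for P and N: P = 1583 N, N = 1332 N (and f = μN = 626.2 N).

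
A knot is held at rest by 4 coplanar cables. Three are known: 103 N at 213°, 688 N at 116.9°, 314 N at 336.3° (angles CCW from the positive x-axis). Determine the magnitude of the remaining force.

F ≈ 445 N

Sum the known components: ΣF_x = -110.1 N, ΣF_y = 431.2 N.
For equilibrium the remaining force must supply (−ΣF_x, −ΣF_y) = (110.1, -431.2) N.
Magnitude = √((110.1)² + (-431.2)²) = 445.1 N; direction = atan2(-431.2, 110.1) = 284.3°.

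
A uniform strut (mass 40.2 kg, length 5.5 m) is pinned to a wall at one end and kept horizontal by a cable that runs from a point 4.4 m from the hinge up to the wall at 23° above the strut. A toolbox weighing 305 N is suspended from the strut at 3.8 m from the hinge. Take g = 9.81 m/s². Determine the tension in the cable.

T ≈ 1300 N

Take torques about the hinge: T sin 23° · 4.4 = 40.2×9.81×2.75 + 305×3.8 = 2243.5 N·m.
So T = 2243.5 / (0.3907 × 4.4) = 1305 N.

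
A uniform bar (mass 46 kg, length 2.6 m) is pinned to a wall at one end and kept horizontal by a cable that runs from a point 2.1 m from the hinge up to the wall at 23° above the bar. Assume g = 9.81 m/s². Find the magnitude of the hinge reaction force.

|H| ≈ 680 N

Take torques about the hinge: T sin 23° · 2.1 = 46×9.81×1.3 = 586.64 N·m.
So T = 586.64 / (0.3907 × 2.1) = 714.95 N.
ΣF_x = 0: H_x = T cos 23° = 658.11 N.
ΣF_y = 0: H_y = (46×9.81) − T sin 23° = 451.26 − 279.35 = 171.91 N.
|H| = √(H_x² + H_y²) = √((658.11)² + (171.91)²) = 680.19 N.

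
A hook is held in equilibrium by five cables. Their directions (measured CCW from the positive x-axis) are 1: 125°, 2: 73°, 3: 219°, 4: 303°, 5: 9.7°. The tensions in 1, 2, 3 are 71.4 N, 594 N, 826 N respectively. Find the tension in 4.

Resolve: ΣF_x = 71.4 cos 125° + 594 cos 73° + 826 cos 219° + T_4 cos 303° + T_5 cos 9.7° = 0.
        ΣF_y = 71.4 sin 125° + 594 sin 73° + 826 sin 219° + T_4 sin 303° + T_5 sin 9.7° = 0.
The known terms sum to (-509.2, 106.7) N, so 0.5446 T_4 + 0.9857 T_5 = 509.2 and -0.8387 T_4 + 0.1685 T_5 = -106.7.
Solving simultaneously: T_4 = 207.9 N, T_5 = 401.7 N.

T_4 ≈ 208 N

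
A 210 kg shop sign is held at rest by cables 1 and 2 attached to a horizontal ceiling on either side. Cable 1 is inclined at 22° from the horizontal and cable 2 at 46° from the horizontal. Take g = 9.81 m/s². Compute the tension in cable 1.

Weight W = 210 × 9.81 = 2060 N acts straight down.
Horizontal: T_1 cos 22° = T_2 cos 46°  →  T_2 = 1.335 T_1.
Vertical: T_1 sin 22° + T_2 sin 46° = 2060.
Substituting the horizontal relation into the vertical equation gives 1.335 T_1 = 2060, so T_1 = 1543 N.

T_1 ≈ 1540 N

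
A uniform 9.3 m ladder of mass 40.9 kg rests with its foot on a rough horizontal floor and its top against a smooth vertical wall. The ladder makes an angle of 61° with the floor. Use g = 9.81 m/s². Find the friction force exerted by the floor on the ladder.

f ≈ 111 N

Torques about the foot: N_wall · 9.3 sin 61° = 40.9×9.81×4.65 cos 61° → N_wall = 111.2 N.
ΣF_x = 0: f_floor = N_wall = 111.2 N.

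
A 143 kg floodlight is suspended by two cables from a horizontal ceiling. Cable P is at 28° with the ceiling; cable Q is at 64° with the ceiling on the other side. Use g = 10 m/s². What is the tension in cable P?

Weight W = 143 × 10 = 1430 N acts straight down.
Horizontal: T_P cos 28° = T_Q cos 64°  →  T_Q = 2.014 T_P.
Vertical: T_P sin 28° + T_Q sin 64° = 1430.
Substituting the horizontal relation into the vertical equation gives 2.28 T_P = 1430, so T_P = 627.3 N.

T_P ≈ 627 N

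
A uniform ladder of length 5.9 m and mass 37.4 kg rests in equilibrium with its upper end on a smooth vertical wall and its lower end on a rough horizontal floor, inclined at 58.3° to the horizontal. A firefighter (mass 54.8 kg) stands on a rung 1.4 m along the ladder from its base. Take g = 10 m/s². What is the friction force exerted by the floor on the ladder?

Torques about the foot: N_wall · 5.9 sin 58.3° = 37.4×10×2.95 cos 58.3° + 54.8×10×1.4 cos 58.3° → N_wall = 195.8 N.
ΣF_x = 0: f_floor = N_wall = 195.8 N.

f ≈ 196 N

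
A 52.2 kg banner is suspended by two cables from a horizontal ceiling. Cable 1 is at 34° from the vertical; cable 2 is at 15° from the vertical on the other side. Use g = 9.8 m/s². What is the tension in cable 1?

T_1 ≈ 175 N

Angles from the horizontal: cable 1 is 90° − 34° = 56°, cable 2 is 90° − 15° = 75°.
Weight W = 52.2 × 9.8 = 511.6 N acts straight down.
Horizontal: T_1 cos 56° = T_2 cos 75°  →  T_2 = 2.161 T_1.
Vertical: T_1 sin 56° + T_2 sin 75° = 511.6.
Substituting the horizontal relation into the vertical equation gives 2.916 T_1 = 511.6, so T_1 = 175.4 N.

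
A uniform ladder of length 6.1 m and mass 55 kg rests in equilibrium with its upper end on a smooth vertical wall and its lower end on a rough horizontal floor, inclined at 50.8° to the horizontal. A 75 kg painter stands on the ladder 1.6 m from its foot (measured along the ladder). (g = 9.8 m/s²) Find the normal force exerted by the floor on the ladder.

N_floor ≈ 1270 N

ΣF_y = 0: N_floor = 55×9.8 + 75×9.8 = 1274 N.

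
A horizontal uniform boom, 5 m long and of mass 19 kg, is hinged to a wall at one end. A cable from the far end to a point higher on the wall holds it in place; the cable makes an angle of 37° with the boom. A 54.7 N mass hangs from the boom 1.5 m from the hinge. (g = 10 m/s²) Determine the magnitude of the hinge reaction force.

Take torques about the hinge: T sin 37° · 5 = 19×10×2.5 + 54.7×1.5 = 557.05 N·m.
So T = 557.05 / (0.6018 × 5) = 185.12 N.
ΣF_x = 0: H_x = T cos 37° = 147.85 N.
ΣF_y = 0: H_y = (19×10 + 54.7) − T sin 37° = 244.7 − 111.41 = 133.29 N.
|H| = √(H_x² + H_y²) = √((147.85)² + (133.29)²) = 199.06 N.

|H| ≈ 199 N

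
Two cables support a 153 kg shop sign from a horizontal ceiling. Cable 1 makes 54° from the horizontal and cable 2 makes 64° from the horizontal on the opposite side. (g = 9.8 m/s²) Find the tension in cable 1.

T_1 ≈ 744 N

Weight W = 153 × 9.8 = 1499 N acts straight down.
Horizontal: T_1 cos 54° = T_2 cos 64°  →  T_2 = 1.341 T_1.
Vertical: T_1 sin 54° + T_2 sin 64° = 1499.
Substituting the horizontal relation into the vertical equation gives 2.014 T_1 = 1499, so T_1 = 744.4 N.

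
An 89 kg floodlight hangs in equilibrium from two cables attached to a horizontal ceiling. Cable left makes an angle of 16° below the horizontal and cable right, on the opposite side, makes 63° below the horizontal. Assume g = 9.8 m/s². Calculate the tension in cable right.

Weight W = 89 × 9.8 = 872.2 N acts straight down.
Horizontal: T_left cos 16° = T_right cos 63°  →  T_left = 0.4723 T_right.
Vertical: T_left sin 16° + T_right sin 63° = 872.2.
Substituting the horizontal relation into the vertical equation gives 1.021 T_right = 872.2, so T_right = 854.1 N.

T_right ≈ 854 N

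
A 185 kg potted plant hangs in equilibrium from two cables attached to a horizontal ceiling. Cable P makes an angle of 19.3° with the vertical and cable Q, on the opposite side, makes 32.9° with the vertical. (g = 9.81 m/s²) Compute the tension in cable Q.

T_Q ≈ 759 N

Angles from the horizontal: cable P is 90° − 19.3° = 70.7°, cable Q is 90° − 32.9° = 57.1°.
Weight W = 185 × 9.81 = 1815 N acts straight down.
Horizontal: T_P cos 70.7° = T_Q cos 57.1°  →  T_P = 1.643 T_Q.
Vertical: T_P sin 70.7° + T_Q sin 57.1° = 1815.
Substituting the horizontal relation into the vertical equation gives 2.391 T_Q = 1815, so T_Q = 759.1 N.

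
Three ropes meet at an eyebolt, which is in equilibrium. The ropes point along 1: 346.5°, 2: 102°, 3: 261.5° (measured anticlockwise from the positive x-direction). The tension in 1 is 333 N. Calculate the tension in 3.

T_3 ≈ 858 N

Resolve: ΣF_x = 333 cos 346.5° + T_2 cos 102° + T_3 cos 261.5° = 0.
        ΣF_y = 333 sin 346.5° + T_2 sin 102° + T_3 sin 261.5° = 0.
The known terms sum to (323.8, -77.74) N, so -0.2079 T_2 − 0.1478 T_3 = -323.8 and 0.9781 T_2 − 0.9890 T_3 = 77.74.
Solving simultaneously: T_2 = 947.2 N, T_3 = 858.2 N.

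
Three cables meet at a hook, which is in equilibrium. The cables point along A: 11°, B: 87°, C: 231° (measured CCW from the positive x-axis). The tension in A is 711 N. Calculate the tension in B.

T_B ≈ 778 N

Resolve: ΣF_x = 711 cos 11° + T_B cos 87° + T_C cos 231° = 0.
        ΣF_y = 711 sin 11° + T_B sin 87° + T_C sin 231° = 0.
The known terms sum to (697.9, 135.7) N, so 0.0523 T_B − 0.6293 T_C = -697.9 and 0.9986 T_B − 0.7771 T_C = -135.7.
Solving simultaneously: T_B = 777.5 N, T_C = 1174 N.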